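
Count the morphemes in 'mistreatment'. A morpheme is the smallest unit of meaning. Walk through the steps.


Decomposition: mis- (prefix) + treat (root) + -ment (suffix) = 3 morpheme(s)

3 morphemes


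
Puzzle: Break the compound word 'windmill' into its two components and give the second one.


Split 'windmill' into 'wind' + 'mill'. The second part is 'mill'.

mill


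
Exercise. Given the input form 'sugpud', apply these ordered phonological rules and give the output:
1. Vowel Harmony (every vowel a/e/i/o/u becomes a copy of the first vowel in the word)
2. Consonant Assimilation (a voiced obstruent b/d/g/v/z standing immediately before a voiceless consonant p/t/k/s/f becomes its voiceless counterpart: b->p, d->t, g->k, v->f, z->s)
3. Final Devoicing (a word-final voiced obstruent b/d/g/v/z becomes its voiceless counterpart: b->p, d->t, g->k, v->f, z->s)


Starting form: 'sugpud'
Rule 1: Vowel Harmony: all vowels already match. No change.
Rule 2: Consonant Assimilation: voiced obstruent before voiceless consonant becomes voiceless ('gp' -> 'kp'). 'sugpud' -> 'sukpud'
Rule 3: Final Devoicing: word-final voiced obstruent 'd' becomes voiceless 't'. 'sukpud' -> 'sukput'
Final form: 'sukput'

sukput


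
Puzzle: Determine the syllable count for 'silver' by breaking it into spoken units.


Break 'silver' into syllables: sil-ver -> sil | ver = 2 syllables

2 syllables


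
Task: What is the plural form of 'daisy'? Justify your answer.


Apply rule: Change -y to -ies (consonant + y). 'daisy' becomes 'daisies'.

daisies


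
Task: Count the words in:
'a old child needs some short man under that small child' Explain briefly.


Split into words: a | old | child | needs | some | short | man | under | that | small | child = 11 words.

11


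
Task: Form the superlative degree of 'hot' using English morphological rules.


Apply superlative formation (double final consonant, add -est): 'hot' -> 'hottest'.

hottest


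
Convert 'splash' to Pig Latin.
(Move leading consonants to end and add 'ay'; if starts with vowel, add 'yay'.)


'splash': move consonant cluster 'spl' to end and add 'ay': 'ashsplay'.

ashsplay


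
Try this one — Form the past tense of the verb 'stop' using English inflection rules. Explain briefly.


Apply rule: Double final consonant and add -ed. 'stop' becomes 'stopped'.

stopped


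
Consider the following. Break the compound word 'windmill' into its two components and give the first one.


Split 'windmill' into 'wind' + 'mill'. The first part is 'wind'.

wind


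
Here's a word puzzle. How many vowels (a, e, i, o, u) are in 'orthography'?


Vowels in 'orthography': o, o, a = 3 vowels.

3


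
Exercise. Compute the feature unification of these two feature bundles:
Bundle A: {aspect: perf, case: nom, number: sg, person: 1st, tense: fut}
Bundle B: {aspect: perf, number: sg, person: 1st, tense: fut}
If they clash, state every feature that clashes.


Compare features:
aspect: A=perf vs B=perf -> unified: perf
case: A=nom vs B=_ -> unified: nom
number: A=sg vs B=sg -> unified: sg
person: A=1st vs B=1st -> unified: 1st
tense: A=fut vs B=fut -> unified: fut
No clashes found.

Unified: {aspect: perf, case: nom, number: sg, person: 1st, tense: fut}


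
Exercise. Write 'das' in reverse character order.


Reverse 'das' character by character: 'sad'.

sad


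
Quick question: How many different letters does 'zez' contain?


Unique letters in 'zez': {e, z} = 2 distinct letters.

2


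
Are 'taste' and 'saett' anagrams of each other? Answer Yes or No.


Sorted letters of 'taste': 'aestt'
Sorted letters of 'saett': 'aestt'
They match.

Yes


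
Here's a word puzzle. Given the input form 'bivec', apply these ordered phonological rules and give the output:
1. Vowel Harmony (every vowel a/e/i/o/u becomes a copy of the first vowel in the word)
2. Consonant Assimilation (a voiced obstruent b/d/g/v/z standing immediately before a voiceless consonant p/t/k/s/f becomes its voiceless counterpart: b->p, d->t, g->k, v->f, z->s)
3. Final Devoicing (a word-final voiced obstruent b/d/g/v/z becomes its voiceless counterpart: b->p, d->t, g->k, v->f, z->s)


Starting form: 'bivec'
Rule 1: Vowel Harmony: all vowels become 'i' (matching first vowel). 'bivec' -> 'bivic'
Rule 2: Consonant Assimilation: no voiced obstruent (b/d/g/v/z) stands immediately before a voiceless consonant (p/t/k/s/f). No change.
Rule 3: Final Devoicing: final consonant 'c' is not one of the voiced obstruents b/d/g/v/z. No change.
Final form: 'bivic'

bivic


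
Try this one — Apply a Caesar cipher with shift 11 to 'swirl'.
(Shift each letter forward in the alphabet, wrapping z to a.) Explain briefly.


Shift each letter by 11: s -> d, w -> h, i -> t, r -> c, l -> w. Result: 'dhtcw'.

dhtcw


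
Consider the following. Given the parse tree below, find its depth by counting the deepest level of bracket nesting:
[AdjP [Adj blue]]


Count bracket nesting levels:
'[' at pos 0: depth = 1
'[' at pos 6: depth = 2
Maximum depth reached: 2

2


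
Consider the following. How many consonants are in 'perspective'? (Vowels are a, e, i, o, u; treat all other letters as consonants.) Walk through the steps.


Consonants in 'perspective': p, r, s, p, c, t, v = 7 consonants.

7


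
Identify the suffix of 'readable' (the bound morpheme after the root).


The word 'readable' = 'read' (root) + '-able' (suffix). The suffix is '-able'.

able


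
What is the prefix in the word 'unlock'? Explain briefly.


The word 'unlock' = 'un' (prefix) + 'lock' (root). The prefix is 'un'.

un


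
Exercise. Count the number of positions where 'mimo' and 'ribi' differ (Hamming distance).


Alignment:
Position 1: 'm' vs 'r' = DIFFER
Position 2: 'i' vs 'i' = match
Position 3: 'm' vs 'b' = DIFFER
Position 4: 'o' vs 'i' = DIFFER
Total differences: 3

3


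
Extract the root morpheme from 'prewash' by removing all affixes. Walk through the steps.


Remove prefix 'pre' from 'prewash' to get root 'wash'.

wash


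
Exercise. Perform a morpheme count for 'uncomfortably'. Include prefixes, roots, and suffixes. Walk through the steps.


Decomposition: un- (prefix) + comfort (root) + -able (suffix) + -ly (suffix) = 4 morpheme(s)

4 morphemes


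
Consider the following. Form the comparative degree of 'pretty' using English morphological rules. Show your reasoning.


Apply comparative formation (consonant + y: change y to i, add -er): 'pretty' -> 'prettier'.

prettier


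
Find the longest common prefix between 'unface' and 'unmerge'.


Compare from the start: 2 characters match: 'un'. Mismatch at position 3: 'f' vs 'm'.

un


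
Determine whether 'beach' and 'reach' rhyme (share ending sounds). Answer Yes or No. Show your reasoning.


Rime (stressed vowel + following sounds) of 'beach': -each = /iːtʃ/
Rime of 'reach': -each = /iːtʃ/
/iːtʃ/ and /iːtʃ/ are the same ending sound, so the words rhyme.

Yes


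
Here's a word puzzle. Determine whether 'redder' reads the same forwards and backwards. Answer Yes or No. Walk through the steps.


Forward: 'redder'
Reversed: 'redder'
They are identical.

Yes


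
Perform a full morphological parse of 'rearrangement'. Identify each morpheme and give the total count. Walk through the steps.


Step 1: Identify prefix: 're' (meaning: again)
Step 2: Identify root: 'arrange'
Step 3: Identify suffix(es): 'ment'
Decomposition: re- (prefix: again) + arrange (root) + -ment (suffix: action/result)
Total morphemes: 3

3 morphemes (re- (prefix: again) + arrange (root) + -ment (suffix: action/result))


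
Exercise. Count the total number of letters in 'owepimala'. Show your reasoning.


Spell out 'owepimala' and number each letter: o(1), w(2), e(3), p(4), i(5), m(6), a(7), l(8), a(9). Total: 9 letters.

9


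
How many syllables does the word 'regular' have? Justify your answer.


Break 'regular' into syllables: reg-u-lar -> reg | u | lar = 3 syllables

3 syllables


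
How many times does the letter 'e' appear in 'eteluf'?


Letter 'e' in 'eteluf': found at position(s) 1, 3 = 2 occurrence(s).

2


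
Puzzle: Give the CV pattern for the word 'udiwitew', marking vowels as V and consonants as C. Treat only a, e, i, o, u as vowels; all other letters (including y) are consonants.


Letter mapping: u = V, d = C, i = V, w = C, i = V, t = C, e = V, w = C.

VCVCVCVC


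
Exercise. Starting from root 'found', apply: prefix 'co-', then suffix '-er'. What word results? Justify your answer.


Step 1: Add prefix 'co-' to 'found' = 'cofound'
Step 2: Add suffix '-er' to 'cofound' = 'cofounder'

cofounder


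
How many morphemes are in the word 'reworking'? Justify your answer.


Decomposition: re- (prefix) + work (root) + -ing (suffix) = 3 morpheme(s)

3 morphemes


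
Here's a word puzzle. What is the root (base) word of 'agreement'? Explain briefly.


Remove suffix '-ment' from 'agreement' to get root 'agree'.

agree


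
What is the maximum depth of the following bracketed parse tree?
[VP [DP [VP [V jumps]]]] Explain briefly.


Count bracket nesting levels:
'[' at pos 0: depth = 1
'[' at pos 4: depth = 2
'[' at pos 8: depth = 3
'[' at pos 12: depth = 4
Maximum depth reached: 4

4


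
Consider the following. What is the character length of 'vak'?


Spell out 'vak' and number each letter: v(1), a(2), k(3). Total: 3 letters.

3


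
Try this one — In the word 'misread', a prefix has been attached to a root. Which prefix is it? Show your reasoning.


The word 'misread' = 'mis' (prefix) + 'read' (root). The prefix is 'mis'.

mis


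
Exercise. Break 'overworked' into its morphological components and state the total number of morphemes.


Step 1: Identify prefix: 'over' (meaning: excessively)
Step 2: Identify root: 'work'
Step 3: Identify suffix(es): 'ed'
Decomposition: over- (prefix: excessively) + work (root) + -ed (suffix: past)
Total morphemes: 3

3 morphemes (over- (prefix: excessively) + work (root) + -ed (suffix: past))


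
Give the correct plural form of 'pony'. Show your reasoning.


Apply rule: Change -y to -ies (consonant + y). 'pony' becomes 'ponies'.

ponies


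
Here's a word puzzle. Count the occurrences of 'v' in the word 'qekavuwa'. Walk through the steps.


Letter 'v' in 'qekavuwa': found at position(s) 5 = 1 occurrence(s).

1


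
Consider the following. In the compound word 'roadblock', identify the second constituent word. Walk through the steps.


Split 'roadblock' into 'road' + 'block'. The second part is 'block'.

block


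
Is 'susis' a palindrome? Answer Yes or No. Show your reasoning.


Forward: 'susis'
Reversed: 'sisus'
They differ.

No


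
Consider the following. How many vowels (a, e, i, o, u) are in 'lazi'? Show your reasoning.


Vowels in 'lazi': a, i = 2 vowels.

2


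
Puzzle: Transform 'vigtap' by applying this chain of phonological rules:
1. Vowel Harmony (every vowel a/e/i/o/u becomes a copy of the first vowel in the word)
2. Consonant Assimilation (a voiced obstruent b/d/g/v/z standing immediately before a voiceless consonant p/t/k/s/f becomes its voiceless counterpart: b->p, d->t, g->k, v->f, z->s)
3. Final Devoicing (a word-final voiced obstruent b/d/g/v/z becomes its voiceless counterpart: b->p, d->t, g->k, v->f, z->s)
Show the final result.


Starting form: 'vigtap'
Rule 1: Vowel Harmony: all vowels become 'i' (matching first vowel). 'vigtap' -> 'vigtip'
Rule 2: Consonant Assimilation: voiced obstruent before voiceless consonant becomes voiceless ('gt' -> 'kt'). 'vigtip' -> 'viktip'
Rule 3: Final Devoicing: final consonant 'p' is not one of the voiced obstruents b/d/g/v/z. No change.
Final form: 'viktip'

viktip


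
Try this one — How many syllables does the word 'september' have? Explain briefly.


Break 'september' into syllables: sep-tem-ber -> sep | tem | ber = 3 syllables

3 syllables


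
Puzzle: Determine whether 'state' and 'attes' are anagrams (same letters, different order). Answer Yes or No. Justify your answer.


Sorted letters of 'state': 'aestt'
Sorted letters of 'attes': 'aestt'
They match.

Yes


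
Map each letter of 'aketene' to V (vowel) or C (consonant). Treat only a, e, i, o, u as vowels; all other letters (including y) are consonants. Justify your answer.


Letter mapping: a = V, k = C, e = V, t = C, e = V, n = C, e = V.

VCVCVCV


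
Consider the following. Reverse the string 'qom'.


Reverse 'qom' character by character: 'moq'.

moq


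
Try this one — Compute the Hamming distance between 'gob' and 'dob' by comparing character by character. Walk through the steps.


Alignment:
Position 1: 'g' vs 'd' = DIFFER
Position 2: 'o' vs 'o' = match
Position 3: 'b' vs 'b' = match
Total differences: 1

1


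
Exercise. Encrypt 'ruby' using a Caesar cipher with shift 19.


Shift each letter by 19: r -> k, u -> n, b -> u, y -> r. Result: 'knur'.

knur


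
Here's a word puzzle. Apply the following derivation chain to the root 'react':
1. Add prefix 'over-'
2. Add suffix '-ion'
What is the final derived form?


Step 1: Add prefix 'over-' to 'react' = 'overreact'
Step 2: Add suffix '-ion' to 'overreact' = 'overreaction'

overreaction


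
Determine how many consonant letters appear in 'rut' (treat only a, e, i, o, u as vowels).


Consonants in 'rut': r, t = 2 consonants.

2


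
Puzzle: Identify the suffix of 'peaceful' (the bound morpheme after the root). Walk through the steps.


The word 'peaceful' = 'peace' (root) + '-ful' (suffix). The suffix is '-ful'.

ful


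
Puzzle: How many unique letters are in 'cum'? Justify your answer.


Unique letters in 'cum': {c, m, u} = 3 distinct letters.

3


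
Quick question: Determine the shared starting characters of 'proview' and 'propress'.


Compare from the start: 3 characters match: 'pro'. Mismatch at position 4: 'v' vs 'p'.

pro


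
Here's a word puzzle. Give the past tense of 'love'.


Apply rule: Add -d (word ends in -e). 'love' becomes 'loved'.

loved


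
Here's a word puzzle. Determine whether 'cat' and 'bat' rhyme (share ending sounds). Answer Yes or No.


Rime (stressed vowel + following sounds) of 'cat': -at = /æt/
Rime of 'bat': -at = /æt/
/æt/ and /æt/ are the same ending sound, so the words rhyme.

Yes


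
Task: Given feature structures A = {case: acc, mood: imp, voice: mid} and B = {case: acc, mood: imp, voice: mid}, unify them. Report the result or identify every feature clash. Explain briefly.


Compare features:
case: A=acc vs B=acc -> unified: acc
mood: A=imp vs B=imp -> unified: imp
voice: A=mid vs B=mid -> unified: mid
No clashes found.

Unified: {case: acc, mood: imp, voice: mid}


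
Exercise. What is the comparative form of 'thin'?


Apply comparative formation (double final consonant, add -er): 'thin' -> 'thinner'.

thinner


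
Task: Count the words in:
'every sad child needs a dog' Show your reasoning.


Split into words: every | sad | child | needs | a | dog = 6 words.

6


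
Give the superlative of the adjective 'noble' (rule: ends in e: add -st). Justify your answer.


Apply superlative formation (ends in e: add -st): 'noble' -> 'noblest'.

noblest


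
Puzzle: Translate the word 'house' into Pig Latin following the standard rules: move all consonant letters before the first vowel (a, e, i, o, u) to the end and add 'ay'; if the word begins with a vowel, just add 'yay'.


'house': move consonant cluster 'h' to end and add 'ay': 'ousehay'.

ousehay


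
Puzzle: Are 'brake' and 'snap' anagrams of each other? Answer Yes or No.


Sorted letters of 'brake': 'abekr'
Sorted letters of 'snap': 'anps'
They do not match.

No


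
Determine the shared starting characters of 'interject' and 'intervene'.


Compare from the start: 5 characters match: 'inter'. Mismatch at position 6: 'j' vs 'v'.

inter


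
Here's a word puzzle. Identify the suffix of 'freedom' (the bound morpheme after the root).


The word 'freedom' = 'free' (root) + '-dom' (suffix). The suffix is '-dom'.

dom


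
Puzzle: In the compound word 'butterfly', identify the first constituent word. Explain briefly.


Split 'butterfly' into 'butter' + 'fly'. The first part is 'butter'.

butter


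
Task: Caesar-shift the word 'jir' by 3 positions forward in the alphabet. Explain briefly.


Shift each letter by 3: j -> m, i -> l, r -> u. Result: 'mlu'.

mlu


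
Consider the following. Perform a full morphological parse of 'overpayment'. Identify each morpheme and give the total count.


Step 1: Identify prefix: 'over' (meaning: excessively)
Step 2: Identify root: 'pay'
Step 3: Identify suffix(es): 'ment'
Decomposition: over- (prefix: excessively) + pay (root) + -ment (suffix: action/result)
Total morphemes: 3

3 morphemes (over- (prefix: excessively) + pay (root) + -ment (suffix: action/result))


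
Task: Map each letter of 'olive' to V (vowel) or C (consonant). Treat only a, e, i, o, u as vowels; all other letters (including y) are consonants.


Letter mapping: o = V, l = C, i = V, v = C, e = V.

VCVCV


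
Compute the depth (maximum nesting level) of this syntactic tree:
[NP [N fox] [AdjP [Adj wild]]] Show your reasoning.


Count bracket nesting levels:
'[' at pos 0: depth = 1
'[' at pos 4: depth = 2
'[' at pos 12: depth = 2
'[' at pos 18: depth = 3
Maximum depth reached: 3

3


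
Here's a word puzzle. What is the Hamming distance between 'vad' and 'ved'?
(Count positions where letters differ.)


Alignment:
Position 1: 'v' vs 'v' = match
Position 2: 'a' vs 'e' = DIFFER
Position 3: 'd' vs 'd' = match
Total differences: 1

1


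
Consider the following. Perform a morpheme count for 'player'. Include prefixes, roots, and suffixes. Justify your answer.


Decomposition: play (root) + -er (suffix) = 2 morpheme(s)

2 morphemes


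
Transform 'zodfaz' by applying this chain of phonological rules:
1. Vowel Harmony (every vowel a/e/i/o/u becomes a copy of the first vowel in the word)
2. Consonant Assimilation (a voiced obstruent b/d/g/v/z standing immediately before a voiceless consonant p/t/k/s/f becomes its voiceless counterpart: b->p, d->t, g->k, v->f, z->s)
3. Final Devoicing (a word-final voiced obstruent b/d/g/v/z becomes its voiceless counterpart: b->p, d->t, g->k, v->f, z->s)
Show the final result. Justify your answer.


Starting form: 'zodfaz'
Rule 1: Vowel Harmony: all vowels become 'o' (matching first vowel). 'zodfaz' -> 'zodfoz'
Rule 2: Consonant Assimilation: voiced obstruent before voiceless consonant becomes voiceless ('df' -> 'tf'). 'zodfoz' -> 'zotfoz'
Rule 3: Final Devoicing: word-final voiced obstruent 'z' becomes voiceless 's'. 'zotfoz' -> 'zotfos'
Final form: 'zotfos'

zotfos


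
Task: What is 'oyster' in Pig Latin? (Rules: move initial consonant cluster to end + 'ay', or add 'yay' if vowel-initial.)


'oyster' starts with a vowel, so add 'yay': 'oysteryay'.

oysteryay


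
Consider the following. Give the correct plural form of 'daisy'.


Apply rule: Change -y to -ies (consonant + y). 'daisy' becomes 'daisies'.

daisies


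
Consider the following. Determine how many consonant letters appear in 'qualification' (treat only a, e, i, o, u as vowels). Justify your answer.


Consonants in 'qualification': q, l, f, c, t, n = 6 consonants.

6


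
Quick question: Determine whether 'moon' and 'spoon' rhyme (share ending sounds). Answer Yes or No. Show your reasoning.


Rime (stressed vowel + following sounds) of 'moon': -oon = /uːn/
Rime of 'spoon': -oon = /uːn/
/uːn/ and /uːn/ are the same ending sound, so the words rhyme.

Yes


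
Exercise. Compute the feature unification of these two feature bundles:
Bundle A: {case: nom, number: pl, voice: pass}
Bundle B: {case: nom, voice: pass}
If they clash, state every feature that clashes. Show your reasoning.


Compare features:
case: A=nom vs B=nom -> unified: nom
number: A=pl vs B=_ -> unified: pl
voice: A=pass vs B=pass -> unified: pass
No clashes found.

Unified: {case: nom, number: pl, voice: pass}


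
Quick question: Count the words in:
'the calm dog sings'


Split into words: the | calm | dog | sings = 4 words.

4


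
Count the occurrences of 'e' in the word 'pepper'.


Letter 'e' in 'pepper': found at position(s) 2, 5 = 2 occurrence(s).

2


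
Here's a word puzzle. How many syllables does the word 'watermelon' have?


Break 'watermelon' into syllables: wa-ter-mel-on -> wa | ter | mel | on = 4 syllables

4 syllables


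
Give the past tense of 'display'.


Apply rule: Add -ed. 'display' becomes 'displayed'.

displayed


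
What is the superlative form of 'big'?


Apply superlative formation (double final consonant, add -est): 'big' -> 'biggest'.

biggest


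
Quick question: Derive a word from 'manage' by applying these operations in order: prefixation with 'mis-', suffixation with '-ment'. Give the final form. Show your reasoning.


Step 1: Add prefix 'mis-' to 'manage' = 'mismanage'
Step 2: Add suffix '-ment' to 'mismanage' = 'mismanagement'

mismanagement


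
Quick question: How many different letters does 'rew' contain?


Unique letters in 'rew': {e, r, w} = 3 distinct letters.

3


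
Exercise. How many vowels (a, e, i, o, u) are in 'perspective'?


Vowels in 'perspective': e, e, i, e = 4 vowels.

4


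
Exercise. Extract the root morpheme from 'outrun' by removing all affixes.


Remove prefix 'out' from 'outrun' to get root 'run'.

run


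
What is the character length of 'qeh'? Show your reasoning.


Spell out 'qeh' and number each letter: q(1), e(2), h(3). Total: 3 letters.

3


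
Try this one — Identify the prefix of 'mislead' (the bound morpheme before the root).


The word 'mislead' = 'mis' (prefix) + 'lead' (root). The prefix is 'mis'.

mis


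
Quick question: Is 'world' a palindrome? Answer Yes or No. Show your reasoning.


Forward: 'world'
Reversed: 'dlrow'
They differ.

No


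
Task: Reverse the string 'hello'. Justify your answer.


Reverse 'hello' character by character: 'olleh'.

olleh


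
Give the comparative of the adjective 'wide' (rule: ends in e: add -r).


Apply comparative formation (ends in e: add -r): 'wide' -> 'wider'.

wider


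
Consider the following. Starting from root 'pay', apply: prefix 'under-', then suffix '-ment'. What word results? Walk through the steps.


Step 1: Add prefix 'under-' to 'pay' = 'underpay'
Step 2: Add suffix '-ment' to 'underpay' = 'underpayment'

underpayment


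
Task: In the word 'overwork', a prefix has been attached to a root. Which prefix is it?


The word 'overwork' = 'over' (prefix) + 'work' (root). The prefix is 'over'.

over


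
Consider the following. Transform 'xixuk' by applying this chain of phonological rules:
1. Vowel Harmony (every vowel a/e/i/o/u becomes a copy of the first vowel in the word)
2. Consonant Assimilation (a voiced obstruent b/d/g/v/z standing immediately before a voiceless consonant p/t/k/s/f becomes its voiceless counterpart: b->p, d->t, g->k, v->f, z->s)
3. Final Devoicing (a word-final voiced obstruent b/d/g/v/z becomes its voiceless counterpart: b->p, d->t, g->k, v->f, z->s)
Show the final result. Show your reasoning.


Starting form: 'xixuk'
Rule 1: Vowel Harmony: all vowels become 'i' (matching first vowel). 'xixuk' -> 'xixik'
Rule 2: Consonant Assimilation: no voiced obstruent (b/d/g/v/z) stands immediately before a voiceless consonant (p/t/k/s/f). No change.
Rule 3: Final Devoicing: final consonant 'k' is not one of the voiced obstruents b/d/g/v/z. No change.
Final form: 'xixik'

xixik


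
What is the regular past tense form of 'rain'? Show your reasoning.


Apply rule: Add -ed. 'rain' becomes 'rained'.

rained


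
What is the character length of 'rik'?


Spell out 'rik' and number each letter: r(1), i(2), k(3). Total: 3 letters.

3


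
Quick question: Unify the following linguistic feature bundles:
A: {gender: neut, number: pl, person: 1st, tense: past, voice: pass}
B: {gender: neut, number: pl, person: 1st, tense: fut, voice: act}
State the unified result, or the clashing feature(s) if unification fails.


Compare features:
gender: A=neut vs B=neut -> unified: neut
number: A=pl vs B=pl -> unified: pl
person: A=1st vs B=1st -> unified: 1st
tense: A=past vs B=fut -> CLASH
voice: A=pass vs B=act -> CLASH
Clashes detected on features 'tense' (past vs fut) and 'voice' (pass vs act); unification fails.

CLASH on 'tense' (past vs fut) and 'voice' (pass vs act)


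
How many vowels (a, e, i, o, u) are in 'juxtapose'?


Vowels in 'juxtapose': u, a, o, e = 4 vowels.

4


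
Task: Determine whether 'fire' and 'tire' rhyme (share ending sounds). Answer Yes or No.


Rime (stressed vowel + following sounds) of 'fire': -ire = /aɪər/
Rime of 'tire': -ire = /aɪər/
/aɪər/ and /aɪər/ are the same ending sound, so the words rhyme.

Yes


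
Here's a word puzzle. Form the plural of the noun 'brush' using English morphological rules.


Apply rule: Add -es (sibilant/fricative ending). 'brush' becomes 'brushes'.

brushes


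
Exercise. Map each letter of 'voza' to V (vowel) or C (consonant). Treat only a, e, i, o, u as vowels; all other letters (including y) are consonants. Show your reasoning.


Letter mapping: v = C, o = V, z = C, a = V.

CVCV


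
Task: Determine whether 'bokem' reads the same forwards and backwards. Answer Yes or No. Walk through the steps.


Forward: 'bokem'
Reversed: 'mekob'
They differ.

No


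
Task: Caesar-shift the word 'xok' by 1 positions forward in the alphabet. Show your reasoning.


Shift each letter by 1: x -> y, o -> p, k -> l. Result: 'ypl'.

ypl


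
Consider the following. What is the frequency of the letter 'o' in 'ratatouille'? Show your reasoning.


Letter 'o' in 'ratatouille': found at position(s) 6 = 1 occurrence(s).

1


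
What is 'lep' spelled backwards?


Reverse 'lep' character by character: 'pel'.

pel


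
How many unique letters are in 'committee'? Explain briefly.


Unique letters in 'committee': {c, e, i, m, o, t} = 6 distinct letters.

6


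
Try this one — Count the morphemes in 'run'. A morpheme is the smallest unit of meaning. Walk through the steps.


Decomposition: run (free morpheme) = 1 morpheme(s)

1 morphemes


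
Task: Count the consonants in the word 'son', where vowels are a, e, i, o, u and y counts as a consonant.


Consonants in 'son': s, n = 2 consonants.

2


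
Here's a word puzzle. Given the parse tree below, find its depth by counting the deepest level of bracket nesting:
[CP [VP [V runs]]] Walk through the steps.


Count bracket nesting levels:
'[' at pos 0: depth = 1
'[' at pos 4: depth = 2
'[' at pos 8: depth = 3
Maximum depth reached: 3

3


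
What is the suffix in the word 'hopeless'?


The word 'hopeless' = 'hope' (root) + '-less' (suffix). The suffix is '-less'.

less


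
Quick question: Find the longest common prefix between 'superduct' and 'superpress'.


Compare from the start: 5 characters match: 'super'. Mismatch at position 6: 'd' vs 'p'.

super


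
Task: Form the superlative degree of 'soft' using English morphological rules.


Apply superlative formation (add -est): 'soft' -> 'softest'.

softest


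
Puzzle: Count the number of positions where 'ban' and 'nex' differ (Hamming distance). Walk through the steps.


Alignment:
Position 1: 'b' vs 'n' = DIFFER
Position 2: 'a' vs 'e' = DIFFER
Position 3: 'n' vs 'x' = DIFFER
Total differences: 3

3


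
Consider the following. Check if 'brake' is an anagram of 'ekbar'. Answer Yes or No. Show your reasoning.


Sorted letters of 'brake': 'abekr'
Sorted letters of 'ekbar': 'abekr'
They match.

Yes


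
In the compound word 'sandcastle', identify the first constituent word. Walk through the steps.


Split 'sandcastle' into 'sand' + 'castle'. The first part is 'sand'.

sand


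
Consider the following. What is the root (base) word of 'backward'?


Remove suffix '-ward' from 'backward' to get root 'back'.

back


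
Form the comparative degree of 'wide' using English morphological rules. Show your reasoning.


Apply comparative formation (ends in e: add -r): 'wide' -> 'wider'.

wider


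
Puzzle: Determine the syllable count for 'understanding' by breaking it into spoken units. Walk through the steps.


Break 'understanding' into syllables: un-der-stand-ing -> un | der | stand | ing = 4 syllables

4 syllables


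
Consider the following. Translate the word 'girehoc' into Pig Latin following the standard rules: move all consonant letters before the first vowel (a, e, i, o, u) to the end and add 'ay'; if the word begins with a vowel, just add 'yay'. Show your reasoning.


'girehoc': move consonant cluster 'g' to end and add 'ay': 'irehocgay'.

irehocgay


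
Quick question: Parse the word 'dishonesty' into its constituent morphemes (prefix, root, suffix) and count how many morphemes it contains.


Step 1: Identify prefix: 'dis' (meaning: not/apart)
Step 2: Identify root: 'honest'
Step 3: Identify suffix(es): 'y'
Decomposition: dis- (prefix: not/apart) + honest (root) + -y (suffix: quality)
Total morphemes: 3

3 morphemes (dis- (prefix: not/apart) + honest (root) + -y (suffix: quality))


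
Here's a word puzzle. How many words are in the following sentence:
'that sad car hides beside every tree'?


Split into words: that | sad | car | hides | beside | every | tree = 7 words.

7


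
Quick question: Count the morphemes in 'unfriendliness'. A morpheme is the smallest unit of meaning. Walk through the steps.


Decomposition: un- (prefix) + friend (root) + -ly (suffix) + -ness (suffix) = 4 morpheme(s)

4 morphemes


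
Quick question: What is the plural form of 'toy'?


Apply rule: Add -s. 'toy' becomes 'toys'.

toys


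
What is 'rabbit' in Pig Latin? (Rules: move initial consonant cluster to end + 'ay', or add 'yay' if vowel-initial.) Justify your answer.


'rabbit': move consonant cluster 'r' to end and add 'ay': 'abbitray'.

abbitray


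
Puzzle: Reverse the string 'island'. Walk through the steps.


Reverse 'island' character by character: 'dnalsi'.

dnalsi


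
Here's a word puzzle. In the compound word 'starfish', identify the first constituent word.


Split 'starfish' into 'star' + 'fish'. The first part is 'star'.

star


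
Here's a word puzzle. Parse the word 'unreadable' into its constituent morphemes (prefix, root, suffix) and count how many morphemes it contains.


Step 1: Identify prefix: 'un' (meaning: not/reverse)
Step 2: Identify root: 'read'
Step 3: Identify suffix(es): 'able'
Decomposition: un- (prefix: not/reverse) + read (root) + -able (suffix: capable of)
Total morphemes: 3

3 morphemes (un- (prefix: not/reverse) + read (root) + -able (suffix: capable of))


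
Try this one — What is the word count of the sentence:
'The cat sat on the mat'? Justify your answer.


Split into words: The | cat | sat | on | the | mat = 6 words.

6


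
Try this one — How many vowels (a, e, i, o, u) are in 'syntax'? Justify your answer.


Vowels in 'syntax': a = 1 vowels.

1


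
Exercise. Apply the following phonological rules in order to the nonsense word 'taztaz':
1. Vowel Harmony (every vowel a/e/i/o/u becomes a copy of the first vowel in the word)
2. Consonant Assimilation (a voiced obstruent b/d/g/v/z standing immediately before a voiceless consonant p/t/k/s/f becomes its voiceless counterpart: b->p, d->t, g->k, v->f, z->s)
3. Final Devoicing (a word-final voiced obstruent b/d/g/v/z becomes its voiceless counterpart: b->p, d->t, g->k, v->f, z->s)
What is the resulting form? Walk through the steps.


Starting form: 'taztaz'
Rule 1: Vowel Harmony: all vowels already match. No change.
Rule 2: Consonant Assimilation: voiced obstruent before voiceless consonant becomes voiceless ('zt' -> 'st'). 'taztaz' -> 'tastaz'
Rule 3: Final Devoicing: word-final voiced obstruent 'z' becomes voiceless 's'. 'tastaz' -> 'tastas'
Final form: 'tastas'

tastas


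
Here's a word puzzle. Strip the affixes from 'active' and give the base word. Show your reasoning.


Remove suffix '-ive' from 'active' to get root 'act'.

act


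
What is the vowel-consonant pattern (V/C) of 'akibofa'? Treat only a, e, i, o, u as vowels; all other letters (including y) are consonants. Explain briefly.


Letter mapping: a = V, k = C, i = V, b = C, o = V, f = C, a = V.

VCVCVCV


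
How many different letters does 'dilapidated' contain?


Unique letters in 'dilapidated': {a, d, e, i, l, p, t} = 7 distinct letters.

7


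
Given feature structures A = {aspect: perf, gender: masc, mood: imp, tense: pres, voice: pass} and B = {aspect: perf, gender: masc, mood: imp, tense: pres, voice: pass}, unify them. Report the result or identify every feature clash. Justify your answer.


Compare features:
aspect: A=perf vs B=perf -> unified: perf
gender: A=masc vs B=masc -> unified: masc
mood: A=imp vs B=imp -> unified: imp
tense: A=pres vs B=pres -> unified: pres
voice: A=pass vs B=pass -> unified: pass
No clashes found.

Unified: {aspect: perf, gender: masc, mood: imp, tense: pres, voice: pass}


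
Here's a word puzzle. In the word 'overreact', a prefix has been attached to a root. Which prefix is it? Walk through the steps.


The word 'overreact' = 'over' (prefix) + 'react' (root). The prefix is 'over'.

over


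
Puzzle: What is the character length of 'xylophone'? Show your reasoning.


Spell out 'xylophone' and number each letter: x(1), y(2), l(3), o(4), p(5), h(6), o(7), n(8), e(9). Total: 9 letters.

9


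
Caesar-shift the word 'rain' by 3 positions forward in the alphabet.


Shift each letter by 3: r -> u, a -> d, i -> l, n -> q. Result: 'udlq'.

udlq


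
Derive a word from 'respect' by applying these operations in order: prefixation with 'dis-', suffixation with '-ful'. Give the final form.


Step 1: Add prefix 'dis-' to 'respect' = 'disrespect'
Step 2: Add suffix '-ful' to 'disrespect' = 'disrespectful'

disrespectful


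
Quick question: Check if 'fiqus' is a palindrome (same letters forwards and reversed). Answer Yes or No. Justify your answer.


Forward: 'fiqus'
Reversed: 'suqif'
They differ.

No


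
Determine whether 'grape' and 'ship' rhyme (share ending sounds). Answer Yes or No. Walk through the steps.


Rime (stressed vowel + following sounds) of 'grape': -ape = /eɪp/
Rime of 'ship': -ip = /ɪp/
/eɪp/ and /ɪp/ are different ending sounds, so the words do not rhyme.

No


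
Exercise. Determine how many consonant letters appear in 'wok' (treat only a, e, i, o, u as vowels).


Consonants in 'wok': w, k = 2 consonants.

2


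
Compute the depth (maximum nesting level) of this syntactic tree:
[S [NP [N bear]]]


Count bracket nesting levels:
'[' at pos 0: depth = 1
'[' at pos 3: depth = 2
'[' at pos 7: depth = 3
Maximum depth reached: 3

3


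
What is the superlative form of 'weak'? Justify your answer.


Apply superlative formation (add -est): 'weak' -> 'weakest'.

weakest


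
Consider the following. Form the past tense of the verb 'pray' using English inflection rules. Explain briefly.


Apply rule: Add -ed. 'pray' becomes 'prayed'.

prayed


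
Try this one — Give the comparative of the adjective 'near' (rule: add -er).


Apply comparative formation (add -er): 'near' -> 'nearer'.

nearer


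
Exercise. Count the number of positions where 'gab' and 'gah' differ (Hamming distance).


Alignment:
Position 1: 'g' vs 'g' = match
Position 2: 'a' vs 'a' = match
Position 3: 'b' vs 'h' = DIFFER
Total differences: 1

1


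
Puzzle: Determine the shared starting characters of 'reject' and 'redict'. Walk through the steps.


Compare from the start: 2 characters match: 're'. Mismatch at position 3: 'j' vs 'd'.

re


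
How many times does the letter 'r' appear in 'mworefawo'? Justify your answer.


Letter 'r' in 'mworefawo': found at position(s) 4 = 1 occurrence(s).

1


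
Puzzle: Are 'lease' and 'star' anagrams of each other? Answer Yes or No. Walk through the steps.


Sorted letters of 'lease': 'aeels'
Sorted letters of 'star': 'arst'
They do not match.

No


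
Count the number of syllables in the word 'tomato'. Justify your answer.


Break 'tomato' into syllables: to-ma-to -> to | ma | to = 3 syllables

3 syllables


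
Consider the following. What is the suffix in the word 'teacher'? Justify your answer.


The word 'teacher' = 'teach' (root) + '-er' (suffix). The suffix is '-er'.

er


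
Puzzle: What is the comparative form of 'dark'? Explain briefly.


Apply comparative formation (add -er): 'dark' -> 'darker'.

darker


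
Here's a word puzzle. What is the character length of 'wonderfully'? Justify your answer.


Spell out 'wonderfully' and number each letter: w(1), o(2), n(3), d(4), e(5), r(6), f(7), u(8), l(9), l(10), y(11). Total: 11 letters.

11


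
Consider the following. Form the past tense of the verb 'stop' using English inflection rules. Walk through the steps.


Apply rule: Double final consonant and add -ed. 'stop' becomes 'stopped'.

stopped


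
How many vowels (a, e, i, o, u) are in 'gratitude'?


Vowels in 'gratitude': a, i, u, e = 4 vowels.

4


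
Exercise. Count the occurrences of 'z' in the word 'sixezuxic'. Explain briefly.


Letter 'z' in 'sixezuxic': found at position(s) 5 = 1 occurrence(s).

1


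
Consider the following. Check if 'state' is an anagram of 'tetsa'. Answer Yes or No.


Sorted letters of 'state': 'aestt'
Sorted letters of 'tetsa': 'aestt'
They match.

Yes


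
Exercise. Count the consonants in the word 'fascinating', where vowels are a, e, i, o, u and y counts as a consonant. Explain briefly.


Consonants in 'fascinating': f, s, c, n, t, n, g = 7 consonants.

7


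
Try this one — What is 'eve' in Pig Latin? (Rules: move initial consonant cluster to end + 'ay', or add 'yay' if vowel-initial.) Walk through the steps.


'eve' starts with a vowel, so add 'yay': 'eveyay'.

eveyay


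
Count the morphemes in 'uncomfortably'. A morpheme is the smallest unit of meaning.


Decomposition: un- (prefix) + comfort (root) + -able (suffix) + -ly (suffix) = 4 morpheme(s)

4 morphemes


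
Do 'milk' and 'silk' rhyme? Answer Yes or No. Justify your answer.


Rime (stressed vowel + following sounds) of 'milk': -ilk = /ɪlk/
Rime of 'silk': -ilk = /ɪlk/
/ɪlk/ and /ɪlk/ are the same ending sound, so the words rhyme.

Yes


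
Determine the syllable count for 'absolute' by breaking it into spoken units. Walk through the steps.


Break 'absolute' into syllables: ab-so-lute -> ab | so | lute = 3 syllables

3 syllables


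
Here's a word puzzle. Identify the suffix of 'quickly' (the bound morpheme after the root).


The word 'quickly' = 'quick' (root) + '-ly' (suffix). The suffix is '-ly'.

ly


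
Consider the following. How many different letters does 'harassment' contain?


Unique letters in 'harassment': {a, e, h, m, n, r, s, t} = 8 distinct letters.

8


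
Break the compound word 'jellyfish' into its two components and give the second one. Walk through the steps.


Split 'jellyfish' into 'jelly' + 'fish'. The second part is 'fish'.

fish


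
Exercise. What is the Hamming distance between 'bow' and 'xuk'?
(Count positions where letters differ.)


Alignment:
Position 1: 'b' vs 'x' = DIFFER
Position 2: 'o' vs 'u' = DIFFER
Position 3: 'w' vs 'k' = DIFFER
Total differences: 3

3


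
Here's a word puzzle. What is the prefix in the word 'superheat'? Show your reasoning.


The word 'superheat' = 'super' (prefix) + 'heat' (root). The prefix is 'super'.

super
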